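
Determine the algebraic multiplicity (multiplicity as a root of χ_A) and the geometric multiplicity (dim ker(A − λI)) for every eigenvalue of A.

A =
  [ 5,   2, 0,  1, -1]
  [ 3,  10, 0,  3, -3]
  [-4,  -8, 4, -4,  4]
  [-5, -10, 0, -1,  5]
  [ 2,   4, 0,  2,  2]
λ = 4: alg = 5, geom = 4

Step 1 — factor the characteristic polynomial to read off the algebraic multiplicities:
  χ_A(x) = (x - 4)^5

Step 2 — compute geometric multiplicities via the rank-nullity identity g(λ) = n − rank(A − λI):
  rank(A − (4)·I) = 1, so dim ker(A − (4)·I) = n − 1 = 4

Summary:
  λ = 4: algebraic multiplicity = 5, geometric multiplicity = 4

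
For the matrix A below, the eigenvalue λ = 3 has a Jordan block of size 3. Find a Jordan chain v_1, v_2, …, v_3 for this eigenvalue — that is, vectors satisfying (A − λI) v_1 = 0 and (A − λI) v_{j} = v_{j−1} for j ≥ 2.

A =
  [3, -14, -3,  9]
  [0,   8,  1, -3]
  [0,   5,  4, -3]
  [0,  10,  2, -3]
A Jordan chain for λ = 3 of length 3:
v_1 = (5, 0, 0, 0)ᵀ
v_2 = (-14, 5, 5, 10)ᵀ
v_3 = (0, 1, 0, 0)ᵀ

Let N = A − (3)·I. We want v_3 with N^3 v_3 = 0 but N^2 v_3 ≠ 0; then v_{j-1} := N · v_j for j = 3, …, 2.

Pick v_3 = (0, 1, 0, 0)ᵀ.
Then v_2 = N · v_3 = (-14, 5, 5, 10)ᵀ.
Then v_1 = N · v_2 = (5, 0, 0, 0)ᵀ.

Sanity check: (A − (3)·I) v_1 = (0, 0, 0, 0)ᵀ = 0. ✓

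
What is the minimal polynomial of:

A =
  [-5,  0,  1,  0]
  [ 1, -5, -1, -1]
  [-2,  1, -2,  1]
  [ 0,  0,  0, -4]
x^3 + 12*x^2 + 48*x + 64

The characteristic polynomial is χ_A(x) = (x + 4)^4, so the eigenvalues are known. The minimal polynomial is
  m_A(x) = Π_λ (x − λ)^{k_λ}
where k_λ is the size of the *largest* Jordan block for λ (equivalently, the smallest k with (A − λI)^k v = 0 for every generalised eigenvector v of λ).

  λ = -4: largest Jordan block has size 3, contributing (x + 4)^3

So m_A(x) = (x + 4)^3 = x^3 + 12*x^2 + 48*x + 64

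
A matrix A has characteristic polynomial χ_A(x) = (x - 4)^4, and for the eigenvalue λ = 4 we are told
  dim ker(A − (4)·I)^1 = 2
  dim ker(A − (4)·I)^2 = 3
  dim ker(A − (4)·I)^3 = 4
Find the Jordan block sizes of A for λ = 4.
Block sizes for λ = 4: [3, 1]

From the dimensions of kernels of powers, the number of Jordan blocks of size at least j is d_j − d_{j−1} where d_j = dim ker(N^j) (with d_0 = 0). Computing the differences gives [2, 1, 1].
The number of blocks of size exactly k is (#blocks of size ≥ k) − (#blocks of size ≥ k + 1), so the partition is: 1 block(s) of size 1, 1 block(s) of size 3.
In nonincreasing order the block sizes are [3, 1].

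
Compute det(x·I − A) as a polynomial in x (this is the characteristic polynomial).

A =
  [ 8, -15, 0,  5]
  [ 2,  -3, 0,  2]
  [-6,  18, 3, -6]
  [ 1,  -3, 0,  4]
x^4 - 12*x^3 + 54*x^2 - 108*x + 81

Expanding det(x·I − A) (e.g. by cofactor expansion or by noting that A is similar to its Jordan form J, which has the same characteristic polynomial as A) gives
  χ_A(x) = x^4 - 12*x^3 + 54*x^2 - 108*x + 81
which factors as (x - 3)^4. The eigenvalues (with algebraic multiplicities) are λ = 3 with multiplicity 4.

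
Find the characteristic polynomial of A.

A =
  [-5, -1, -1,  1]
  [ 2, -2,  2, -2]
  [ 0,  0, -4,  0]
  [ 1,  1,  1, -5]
x^4 + 16*x^3 + 96*x^2 + 256*x + 256

Expanding det(x·I − A) (e.g. by cofactor expansion or by noting that A is similar to its Jordan form J, which has the same characteristic polynomial as A) gives
  χ_A(x) = x^4 + 16*x^3 + 96*x^2 + 256*x + 256
which factors as (x + 4)^4. The eigenvalues (with algebraic multiplicities) are λ = -4 with multiplicity 4.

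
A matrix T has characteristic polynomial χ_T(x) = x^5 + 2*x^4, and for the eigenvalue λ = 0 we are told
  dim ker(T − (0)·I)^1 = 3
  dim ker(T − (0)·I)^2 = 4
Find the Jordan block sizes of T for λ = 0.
Block sizes for λ = 0: [2, 1, 1]

From the dimensions of kernels of powers, the number of Jordan blocks of size at least j is d_j − d_{j−1} where d_j = dim ker(N^j) (with d_0 = 0). Computing the differences gives [3, 1].
The number of blocks of size exactly k is (#blocks of size ≥ k) − (#blocks of size ≥ k + 1), so the partition is: 2 block(s) of size 1, 1 block(s) of size 2.
In nonincreasing order the block sizes are [2, 1, 1].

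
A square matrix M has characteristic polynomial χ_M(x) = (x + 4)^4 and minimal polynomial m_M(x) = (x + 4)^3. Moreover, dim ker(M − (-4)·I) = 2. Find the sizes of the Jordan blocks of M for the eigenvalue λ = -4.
Block sizes for λ = -4: [3, 1]

Step 1 — from the characteristic polynomial, algebraic multiplicity of λ = -4 is 4. From dim ker(M − (-4)·I) = 2, there are exactly 2 Jordan blocks for λ = -4.
Step 2 — from the minimal polynomial, the factor (x + 4)^3 tells us the largest block for λ = -4 has size 3.
Step 3 — with total size 4, 2 blocks, and largest block 3, the block sizes (in nonincreasing order) are [3, 1].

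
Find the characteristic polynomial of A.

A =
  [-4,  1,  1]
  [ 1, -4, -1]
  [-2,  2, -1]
x^3 + 9*x^2 + 27*x + 27

Expanding det(x·I − A) (e.g. by cofactor expansion or by noting that A is similar to its Jordan form J, which has the same characteristic polynomial as A) gives
  χ_A(x) = x^3 + 9*x^2 + 27*x + 27
which factors as (x + 3)^3. The eigenvalues (with algebraic multiplicities) are λ = -3 with multiplicity 3.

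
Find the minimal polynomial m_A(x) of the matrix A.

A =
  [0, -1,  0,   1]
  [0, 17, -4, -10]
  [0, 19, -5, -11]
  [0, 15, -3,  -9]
x^4 - 3*x^3

The characteristic polynomial is χ_A(x) = x^3*(x - 3), so the eigenvalues are known. The minimal polynomial is
  m_A(x) = Π_λ (x − λ)^{k_λ}
where k_λ is the size of the *largest* Jordan block for λ (equivalently, the smallest k with (A − λI)^k v = 0 for every generalised eigenvector v of λ).

  λ = 0: largest Jordan block has size 3, contributing (x − 0)^3
  λ = 3: largest Jordan block has size 1, contributing (x − 3)

So m_A(x) = x^3*(x - 3) = x^4 - 3*x^3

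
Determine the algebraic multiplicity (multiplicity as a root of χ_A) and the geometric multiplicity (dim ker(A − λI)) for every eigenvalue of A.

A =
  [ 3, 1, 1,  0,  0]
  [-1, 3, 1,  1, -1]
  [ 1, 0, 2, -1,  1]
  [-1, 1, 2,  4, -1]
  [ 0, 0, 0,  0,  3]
λ = 3: alg = 5, geom = 3

Step 1 — factor the characteristic polynomial to read off the algebraic multiplicities:
  χ_A(x) = (x - 3)^5

Step 2 — compute geometric multiplicities via the rank-nullity identity g(λ) = n − rank(A − λI):
  rank(A − (3)·I) = 2, so dim ker(A − (3)·I) = n − 2 = 3

Summary:
  λ = 3: algebraic multiplicity = 5, geometric multiplicity = 3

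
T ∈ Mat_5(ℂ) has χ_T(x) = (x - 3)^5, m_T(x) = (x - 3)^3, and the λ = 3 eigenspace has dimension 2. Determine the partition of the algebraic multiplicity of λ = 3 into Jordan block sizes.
Block sizes for λ = 3: [3, 2]

Step 1 — from the characteristic polynomial, algebraic multiplicity of λ = 3 is 5. From dim ker(T − (3)·I) = 2, there are exactly 2 Jordan blocks for λ = 3.
Step 2 — from the minimal polynomial, the factor (x − 3)^3 tells us the largest block for λ = 3 has size 3.
Step 3 — with total size 5, 2 blocks, and largest block 3, the block sizes (in nonincreasing order) are [3, 2].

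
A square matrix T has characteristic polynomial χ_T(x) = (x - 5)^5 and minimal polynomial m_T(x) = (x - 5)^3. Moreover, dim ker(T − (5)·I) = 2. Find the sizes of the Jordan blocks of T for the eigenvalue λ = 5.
Block sizes for λ = 5: [3, 2]

Step 1 — from the characteristic polynomial, algebraic multiplicity of λ = 5 is 5. From dim ker(T − (5)·I) = 2, there are exactly 2 Jordan blocks for λ = 5.
Step 2 — from the minimal polynomial, the factor (x − 5)^3 tells us the largest block for λ = 5 has size 3.
Step 3 — with total size 5, 2 blocks, and largest block 3, the block sizes (in nonincreasing order) are [3, 2].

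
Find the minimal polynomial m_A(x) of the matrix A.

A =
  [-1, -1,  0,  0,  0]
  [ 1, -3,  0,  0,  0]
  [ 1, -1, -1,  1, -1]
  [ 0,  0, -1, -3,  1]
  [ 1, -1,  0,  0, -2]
x^2 + 4*x + 4

The characteristic polynomial is χ_A(x) = (x + 2)^5, so the eigenvalues are known. The minimal polynomial is
  m_A(x) = Π_λ (x − λ)^{k_λ}
where k_λ is the size of the *largest* Jordan block for λ (equivalently, the smallest k with (A − λI)^k v = 0 for every generalised eigenvector v of λ).

  λ = -2: largest Jordan block has size 2, contributing (x + 2)^2

So m_A(x) = (x + 2)^2 = x^2 + 4*x + 4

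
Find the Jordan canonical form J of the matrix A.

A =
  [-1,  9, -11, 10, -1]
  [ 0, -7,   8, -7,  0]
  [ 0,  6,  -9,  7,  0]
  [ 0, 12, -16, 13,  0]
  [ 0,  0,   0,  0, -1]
J_2(-1) ⊕ J_2(-1) ⊕ J_1(-1)

The characteristic polynomial is
  det(x·I − A) = x^5 + 5*x^4 + 10*x^3 + 10*x^2 + 5*x + 1 = (x + 1)^5

Eigenvalues and multiplicities (the geometric multiplicity of λ is n − rank(A − λI), which equals the number of Jordan blocks for λ):
  λ = -1: algebraic multiplicity = 5, geometric multiplicity = 3

Determining the block sizes for each eigenvalue:
  λ = -1: with am = 5 and gm = 3, the partition is not yet determined (e.g. several partitions of 5 into 3 parts exist). Let N = A − (-1)·I. Computing rank(N^1) = 2, rank(N^2) = 0; the number of blocks of size ≥ j is rank(N^{j−1}) − rank(N^j), giving [3, 2]. So we have 2 block(s) of size 2, 1 block(s) of size 1 → block sizes [2, 2, 1]

Assembling the blocks gives a Jordan form
J =
  [-1,  1,  0,  0,  0]
  [ 0, -1,  0,  0,  0]
  [ 0,  0, -1,  1,  0]
  [ 0,  0,  0, -1,  0]
  [ 0,  0,  0,  0, -1]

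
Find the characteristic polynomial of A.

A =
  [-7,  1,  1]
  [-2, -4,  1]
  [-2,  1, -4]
x^3 + 15*x^2 + 75*x + 125

Expanding det(x·I − A) (e.g. by cofactor expansion or by noting that A is similar to its Jordan form J, which has the same characteristic polynomial as A) gives
  χ_A(x) = x^3 + 15*x^2 + 75*x + 125
which factors as (x + 5)^3. The eigenvalues (with algebraic multiplicities) are λ = -5 with multiplicity 3.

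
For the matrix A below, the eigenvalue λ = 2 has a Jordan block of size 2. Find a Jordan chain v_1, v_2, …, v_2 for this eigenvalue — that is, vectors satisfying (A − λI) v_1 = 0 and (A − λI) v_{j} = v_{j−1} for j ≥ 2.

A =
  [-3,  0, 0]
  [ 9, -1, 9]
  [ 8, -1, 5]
A Jordan chain for λ = 2 of length 2:
v_1 = (0, -3, -1)ᵀ
v_2 = (0, 1, 0)ᵀ

Let N = A − (2)·I. We want v_2 with N^2 v_2 = 0 but N^1 v_2 ≠ 0; then v_{j-1} := N · v_j for j = 2, …, 2.

Pick v_2 = (0, 1, 0)ᵀ.
Then v_1 = N · v_2 = (0, -3, -1)ᵀ.

Sanity check: (A − (2)·I) v_1 = (0, 0, 0)ᵀ = 0. ✓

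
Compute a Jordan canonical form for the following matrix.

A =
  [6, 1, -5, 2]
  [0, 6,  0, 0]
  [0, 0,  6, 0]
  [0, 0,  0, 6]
J_2(6) ⊕ J_1(6) ⊕ J_1(6)

The characteristic polynomial is
  det(x·I − A) = x^4 - 24*x^3 + 216*x^2 - 864*x + 1296 = (x - 6)^4

Eigenvalues and multiplicities (the geometric multiplicity of λ is n − rank(A − λI), which equals the number of Jordan blocks for λ):
  λ = 6: algebraic multiplicity = 4, geometric multiplicity = 3

Determining the block sizes for each eigenvalue:
  λ = 6: 3 blocks summing to 4 forces exactly one block of size 2 and the rest size 1 → block sizes [2, 1, 1]

Assembling the blocks gives a Jordan form
J =
  [6, 1, 0, 0]
  [0, 6, 0, 0]
  [0, 0, 6, 0]
  [0, 0, 0, 6]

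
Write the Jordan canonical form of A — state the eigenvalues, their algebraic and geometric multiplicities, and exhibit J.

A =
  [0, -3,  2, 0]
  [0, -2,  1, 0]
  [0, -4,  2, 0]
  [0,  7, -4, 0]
J_3(0) ⊕ J_1(0)

The characteristic polynomial is
  det(x·I − A) = x^4

Eigenvalues and multiplicities (the geometric multiplicity of λ is n − rank(A − λI), which equals the number of Jordan blocks for λ):
  λ = 0: algebraic multiplicity = 4, geometric multiplicity = 2

Determining the block sizes for each eigenvalue:
  λ = 0: with am = 4 and gm = 2, the partition is not yet determined (e.g. several partitions of 4 into 2 parts exist). Let N = A − (0)·I. Computing rank(N^1) = 2, rank(N^2) = 1, rank(N^3) = 0; the number of blocks of size ≥ j is rank(N^{j−1}) − rank(N^j), giving [2, 1, 1]. So we have 1 block(s) of size 3, 1 block(s) of size 1 → block sizes [3, 1]

Assembling the blocks gives a Jordan form
J =
  [0, 1, 0, 0]
  [0, 0, 1, 0]
  [0, 0, 0, 0]
  [0, 0, 0, 0]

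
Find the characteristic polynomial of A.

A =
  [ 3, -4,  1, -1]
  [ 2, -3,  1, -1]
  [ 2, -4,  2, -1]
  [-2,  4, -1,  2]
x^4 - 4*x^3 + 6*x^2 - 4*x + 1

Expanding det(x·I − A) (e.g. by cofactor expansion or by noting that A is similar to its Jordan form J, which has the same characteristic polynomial as A) gives
  χ_A(x) = x^4 - 4*x^3 + 6*x^2 - 4*x + 1
which factors as (x - 1)^4. The eigenvalues (with algebraic multiplicities) are λ = 1 with multiplicity 4.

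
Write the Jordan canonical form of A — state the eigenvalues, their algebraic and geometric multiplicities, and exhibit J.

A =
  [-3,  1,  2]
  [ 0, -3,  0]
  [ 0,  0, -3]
J_2(-3) ⊕ J_1(-3)

The characteristic polynomial is
  det(x·I − A) = x^3 + 9*x^2 + 27*x + 27 = (x + 3)^3

Eigenvalues and multiplicities (the geometric multiplicity of λ is n − rank(A − λI), which equals the number of Jordan blocks for λ):
  λ = -3: algebraic multiplicity = 3, geometric multiplicity = 2

Determining the block sizes for each eigenvalue:
  λ = -3: 2 blocks summing to 3 forces exactly one block of size 2 and the rest size 1 → block sizes [2, 1]

Assembling the blocks gives a Jordan form
J =
  [-3,  1,  0]
  [ 0, -3,  0]
  [ 0,  0, -3]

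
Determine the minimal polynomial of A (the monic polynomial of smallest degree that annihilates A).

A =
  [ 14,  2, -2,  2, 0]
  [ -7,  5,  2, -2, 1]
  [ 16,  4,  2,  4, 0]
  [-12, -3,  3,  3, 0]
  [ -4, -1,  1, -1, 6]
x^3 - 18*x^2 + 108*x - 216

The characteristic polynomial is χ_A(x) = (x - 6)^5, so the eigenvalues are known. The minimal polynomial is
  m_A(x) = Π_λ (x − λ)^{k_λ}
where k_λ is the size of the *largest* Jordan block for λ (equivalently, the smallest k with (A − λI)^k v = 0 for every generalised eigenvector v of λ).

  λ = 6: largest Jordan block has size 3, contributing (x − 6)^3

So m_A(x) = (x - 6)^3 = x^3 - 18*x^2 + 108*x - 216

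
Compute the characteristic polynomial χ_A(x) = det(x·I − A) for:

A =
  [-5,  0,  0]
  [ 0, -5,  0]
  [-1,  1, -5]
x^3 + 15*x^2 + 75*x + 125

Expanding det(x·I − A) (e.g. by cofactor expansion or by noting that A is similar to its Jordan form J, which has the same characteristic polynomial as A) gives
  χ_A(x) = x^3 + 15*x^2 + 75*x + 125
which factors as (x + 5)^3. The eigenvalues (with algebraic multiplicities) are λ = -5 with multiplicity 3.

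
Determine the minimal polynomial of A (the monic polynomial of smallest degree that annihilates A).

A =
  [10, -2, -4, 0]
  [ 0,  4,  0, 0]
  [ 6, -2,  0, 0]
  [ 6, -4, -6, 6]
x^2 - 10*x + 24

The characteristic polynomial is χ_A(x) = (x - 6)^2*(x - 4)^2, so the eigenvalues are known. The minimal polynomial is
  m_A(x) = Π_λ (x − λ)^{k_λ}
where k_λ is the size of the *largest* Jordan block for λ (equivalently, the smallest k with (A − λI)^k v = 0 for every generalised eigenvector v of λ).

  λ = 4: largest Jordan block has size 1, contributing (x − 4)
  λ = 6: largest Jordan block has size 1, contributing (x − 6)

So m_A(x) = (x - 6)*(x - 4) = x^2 - 10*x + 24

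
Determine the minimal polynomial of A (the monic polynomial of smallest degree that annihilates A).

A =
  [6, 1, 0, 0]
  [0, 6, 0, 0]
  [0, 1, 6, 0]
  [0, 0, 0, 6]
x^2 - 12*x + 36

The characteristic polynomial is χ_A(x) = (x - 6)^4, so the eigenvalues are known. The minimal polynomial is
  m_A(x) = Π_λ (x − λ)^{k_λ}
where k_λ is the size of the *largest* Jordan block for λ (equivalently, the smallest k with (A − λI)^k v = 0 for every generalised eigenvector v of λ).

  λ = 6: largest Jordan block has size 2, contributing (x − 6)^2

So m_A(x) = (x - 6)^2 = x^2 - 12*x + 36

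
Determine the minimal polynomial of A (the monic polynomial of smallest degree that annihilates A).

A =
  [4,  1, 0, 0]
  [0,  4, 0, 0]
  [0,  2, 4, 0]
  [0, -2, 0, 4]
x^2 - 8*x + 16

The characteristic polynomial is χ_A(x) = (x - 4)^4, so the eigenvalues are known. The minimal polynomial is
  m_A(x) = Π_λ (x − λ)^{k_λ}
where k_λ is the size of the *largest* Jordan block for λ (equivalently, the smallest k with (A − λI)^k v = 0 for every generalised eigenvector v of λ).

  λ = 4: largest Jordan block has size 2, contributing (x − 4)^2

So m_A(x) = (x - 4)^2 = x^2 - 8*x + 16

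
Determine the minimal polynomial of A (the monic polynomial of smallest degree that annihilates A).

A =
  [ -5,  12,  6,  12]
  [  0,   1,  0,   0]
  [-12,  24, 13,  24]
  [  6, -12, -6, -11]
x^2 + 4*x - 5

The characteristic polynomial is χ_A(x) = (x - 1)^3*(x + 5), so the eigenvalues are known. The minimal polynomial is
  m_A(x) = Π_λ (x − λ)^{k_λ}
where k_λ is the size of the *largest* Jordan block for λ (equivalently, the smallest k with (A − λI)^k v = 0 for every generalised eigenvector v of λ).

  λ = -5: largest Jordan block has size 1, contributing (x + 5)
  λ = 1: largest Jordan block has size 1, contributing (x − 1)

So m_A(x) = (x - 1)*(x + 5) = x^2 + 4*x - 5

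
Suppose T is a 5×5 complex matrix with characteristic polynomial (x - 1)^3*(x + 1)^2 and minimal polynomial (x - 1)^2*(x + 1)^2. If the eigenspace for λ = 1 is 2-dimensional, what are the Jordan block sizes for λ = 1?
Block sizes for λ = 1: [2, 1]

Step 1 — from the characteristic polynomial, algebraic multiplicity of λ = 1 is 3. From dim ker(T − (1)·I) = 2, there are exactly 2 Jordan blocks for λ = 1.
Step 2 — from the minimal polynomial, the factor (x − 1)^2 tells us the largest block for λ = 1 has size 2.
Step 3 — with total size 3, 2 blocks, and largest block 2, the block sizes (in nonincreasing order) are [2, 1].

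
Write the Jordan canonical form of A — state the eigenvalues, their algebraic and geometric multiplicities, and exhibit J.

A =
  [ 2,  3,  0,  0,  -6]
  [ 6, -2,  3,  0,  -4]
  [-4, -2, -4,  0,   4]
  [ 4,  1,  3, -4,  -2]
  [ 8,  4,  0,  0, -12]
J_3(-4) ⊕ J_1(-4) ⊕ J_1(-4)

The characteristic polynomial is
  det(x·I − A) = x^5 + 20*x^4 + 160*x^3 + 640*x^2 + 1280*x + 1024 = (x + 4)^5

Eigenvalues and multiplicities (the geometric multiplicity of λ is n − rank(A − λI), which equals the number of Jordan blocks for λ):
  λ = -4: algebraic multiplicity = 5, geometric multiplicity = 3

Determining the block sizes for each eigenvalue:
  λ = -4: with am = 5 and gm = 3, the partition is not yet determined (e.g. several partitions of 5 into 3 parts exist). Let N = A − (-4)·I. Computing rank(N^1) = 2, rank(N^2) = 1, rank(N^3) = 0; the number of blocks of size ≥ j is rank(N^{j−1}) − rank(N^j), giving [3, 1, 1]. So we have 1 block(s) of size 3, 2 block(s) of size 1 → block sizes [3, 1, 1]

Assembling the blocks gives a Jordan form
J =
  [-4,  1,  0,  0,  0]
  [ 0, -4,  1,  0,  0]
  [ 0,  0, -4,  0,  0]
  [ 0,  0,  0, -4,  0]
  [ 0,  0,  0,  0, -4]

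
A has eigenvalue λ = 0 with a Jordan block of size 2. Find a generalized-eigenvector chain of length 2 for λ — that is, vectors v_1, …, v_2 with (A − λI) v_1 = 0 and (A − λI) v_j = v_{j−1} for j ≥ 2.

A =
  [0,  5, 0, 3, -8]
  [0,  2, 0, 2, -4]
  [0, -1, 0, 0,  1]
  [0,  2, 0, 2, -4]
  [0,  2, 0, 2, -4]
A Jordan chain for λ = 0 of length 2:
v_1 = (5, 2, -1, 2, 2)ᵀ
v_2 = (0, 1, 0, 0, 0)ᵀ

Let N = A − (0)·I. We want v_2 with N^2 v_2 = 0 but N^1 v_2 ≠ 0; then v_{j-1} := N · v_j for j = 2, …, 2.

Pick v_2 = (0, 1, 0, 0, 0)ᵀ.
Then v_1 = N · v_2 = (5, 2, -1, 2, 2)ᵀ.

Sanity check: (A − (0)·I) v_1 = (0, 0, 0, 0, 0)ᵀ = 0. ✓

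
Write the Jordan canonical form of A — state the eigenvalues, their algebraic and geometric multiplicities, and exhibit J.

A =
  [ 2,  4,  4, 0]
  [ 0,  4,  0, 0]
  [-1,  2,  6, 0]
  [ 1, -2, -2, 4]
J_2(4) ⊕ J_1(4) ⊕ J_1(4)

The characteristic polynomial is
  det(x·I − A) = x^4 - 16*x^3 + 96*x^2 - 256*x + 256 = (x - 4)^4

Eigenvalues and multiplicities (the geometric multiplicity of λ is n − rank(A − λI), which equals the number of Jordan blocks for λ):
  λ = 4: algebraic multiplicity = 4, geometric multiplicity = 3

Determining the block sizes for each eigenvalue:
  λ = 4: 3 blocks summing to 4 forces exactly one block of size 2 and the rest size 1 → block sizes [2, 1, 1]

Assembling the blocks gives a Jordan form
J =
  [4, 1, 0, 0]
  [0, 4, 0, 0]
  [0, 0, 4, 0]
  [0, 0, 0, 4]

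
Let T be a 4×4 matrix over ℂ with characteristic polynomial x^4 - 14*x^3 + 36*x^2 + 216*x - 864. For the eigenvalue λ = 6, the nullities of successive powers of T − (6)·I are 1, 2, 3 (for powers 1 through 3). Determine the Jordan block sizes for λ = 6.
Block sizes for λ = 6: [3]

From the dimensions of kernels of powers, the number of Jordan blocks of size at least j is d_j − d_{j−1} where d_j = dim ker(N^j) (with d_0 = 0). Computing the differences gives [1, 1, 1].
The number of blocks of size exactly k is (#blocks of size ≥ k) − (#blocks of size ≥ k + 1), so the partition is: 1 block(s) of size 3.
In nonincreasing order the block sizes are [3].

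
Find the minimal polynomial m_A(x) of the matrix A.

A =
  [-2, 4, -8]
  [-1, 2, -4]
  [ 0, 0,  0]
x^2

The characteristic polynomial is χ_A(x) = x^3, so the eigenvalues are known. The minimal polynomial is
  m_A(x) = Π_λ (x − λ)^{k_λ}
where k_λ is the size of the *largest* Jordan block for λ (equivalently, the smallest k with (A − λI)^k v = 0 for every generalised eigenvector v of λ).

  λ = 0: largest Jordan block has size 2, contributing (x − 0)^2

So m_A(x) = x^2 = x^2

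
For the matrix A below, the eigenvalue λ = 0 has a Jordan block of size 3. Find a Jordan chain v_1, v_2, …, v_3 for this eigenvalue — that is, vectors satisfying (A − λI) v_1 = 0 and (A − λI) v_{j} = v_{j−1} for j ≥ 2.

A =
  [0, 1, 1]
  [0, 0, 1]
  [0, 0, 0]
A Jordan chain for λ = 0 of length 3:
v_1 = (1, 0, 0)ᵀ
v_2 = (1, 1, 0)ᵀ
v_3 = (0, 0, 1)ᵀ

Let N = A − (0)·I. We want v_3 with N^3 v_3 = 0 but N^2 v_3 ≠ 0; then v_{j-1} := N · v_j for j = 3, …, 2.

Pick v_3 = (0, 0, 1)ᵀ.
Then v_2 = N · v_3 = (1, 1, 0)ᵀ.
Then v_1 = N · v_2 = (1, 0, 0)ᵀ.

Sanity check: (A − (0)·I) v_1 = (0, 0, 0)ᵀ = 0. ✓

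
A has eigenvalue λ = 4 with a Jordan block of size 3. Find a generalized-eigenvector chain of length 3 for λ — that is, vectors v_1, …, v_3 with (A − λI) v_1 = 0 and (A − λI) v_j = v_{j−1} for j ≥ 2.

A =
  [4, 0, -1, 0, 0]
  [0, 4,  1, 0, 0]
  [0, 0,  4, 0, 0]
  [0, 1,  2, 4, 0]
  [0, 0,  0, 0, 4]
A Jordan chain for λ = 4 of length 3:
v_1 = (0, 0, 0, 1, 0)ᵀ
v_2 = (-1, 1, 0, 2, 0)ᵀ
v_3 = (0, 0, 1, 0, 0)ᵀ

Let N = A − (4)·I. We want v_3 with N^3 v_3 = 0 but N^2 v_3 ≠ 0; then v_{j-1} := N · v_j for j = 3, …, 2.

Pick v_3 = (0, 0, 1, 0, 0)ᵀ.
Then v_2 = N · v_3 = (-1, 1, 0, 2, 0)ᵀ.
Then v_1 = N · v_2 = (0, 0, 0, 1, 0)ᵀ.

Sanity check: (A − (4)·I) v_1 = (0, 0, 0, 0, 0)ᵀ = 0. ✓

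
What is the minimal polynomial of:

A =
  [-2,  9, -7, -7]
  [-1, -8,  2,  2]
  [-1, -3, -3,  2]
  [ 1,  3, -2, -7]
x^3 + 15*x^2 + 75*x + 125

The characteristic polynomial is χ_A(x) = (x + 5)^4, so the eigenvalues are known. The minimal polynomial is
  m_A(x) = Π_λ (x − λ)^{k_λ}
where k_λ is the size of the *largest* Jordan block for λ (equivalently, the smallest k with (A − λI)^k v = 0 for every generalised eigenvector v of λ).

  λ = -5: largest Jordan block has size 3, contributing (x + 5)^3

So m_A(x) = (x + 5)^3 = x^3 + 15*x^2 + 75*x + 125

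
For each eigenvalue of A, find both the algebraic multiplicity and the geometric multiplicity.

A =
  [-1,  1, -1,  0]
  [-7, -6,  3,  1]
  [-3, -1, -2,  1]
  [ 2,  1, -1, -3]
λ = -3: alg = 4, geom = 2

Step 1 — factor the characteristic polynomial to read off the algebraic multiplicities:
  χ_A(x) = (x + 3)^4

Step 2 — compute geometric multiplicities via the rank-nullity identity g(λ) = n − rank(A − λI):
  rank(A − (-3)·I) = 2, so dim ker(A − (-3)·I) = n − 2 = 2

Summary:
  λ = -3: algebraic multiplicity = 4, geometric multiplicity = 2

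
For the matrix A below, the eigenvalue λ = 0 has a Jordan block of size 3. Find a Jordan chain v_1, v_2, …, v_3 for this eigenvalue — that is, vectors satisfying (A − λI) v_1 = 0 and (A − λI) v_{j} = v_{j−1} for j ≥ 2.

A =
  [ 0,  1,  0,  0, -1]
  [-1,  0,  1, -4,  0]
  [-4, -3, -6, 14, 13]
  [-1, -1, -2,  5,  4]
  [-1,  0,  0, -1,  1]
A Jordan chain for λ = 0 of length 3:
v_1 = (1, 2, 5, 1, 2)ᵀ
v_2 = (0, 1, -6, -2, 0)ᵀ
v_3 = (0, 0, 1, 0, 0)ᵀ

Let N = A − (0)·I. We want v_3 with N^3 v_3 = 0 but N^2 v_3 ≠ 0; then v_{j-1} := N · v_j for j = 3, …, 2.

Pick v_3 = (0, 0, 1, 0, 0)ᵀ.
Then v_2 = N · v_3 = (0, 1, -6, -2, 0)ᵀ.
Then v_1 = N · v_2 = (1, 2, 5, 1, 2)ᵀ.

Sanity check: (A − (0)·I) v_1 = (0, 0, 0, 0, 0)ᵀ = 0. ✓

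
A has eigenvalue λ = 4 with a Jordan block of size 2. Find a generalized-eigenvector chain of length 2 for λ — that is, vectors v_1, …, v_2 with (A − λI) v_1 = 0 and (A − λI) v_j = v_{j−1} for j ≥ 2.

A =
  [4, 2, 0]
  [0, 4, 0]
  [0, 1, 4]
A Jordan chain for λ = 4 of length 2:
v_1 = (2, 0, 1)ᵀ
v_2 = (0, 1, 0)ᵀ

Let N = A − (4)·I. We want v_2 with N^2 v_2 = 0 but N^1 v_2 ≠ 0; then v_{j-1} := N · v_j for j = 2, …, 2.

Pick v_2 = (0, 1, 0)ᵀ.
Then v_1 = N · v_2 = (2, 0, 1)ᵀ.

Sanity check: (A − (4)·I) v_1 = (0, 0, 0)ᵀ = 0. ✓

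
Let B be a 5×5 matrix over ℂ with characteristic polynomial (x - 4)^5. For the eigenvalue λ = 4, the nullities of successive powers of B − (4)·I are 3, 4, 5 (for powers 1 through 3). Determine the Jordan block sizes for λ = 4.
Block sizes for λ = 4: [3, 1, 1]

From the dimensions of kernels of powers, the number of Jordan blocks of size at least j is d_j − d_{j−1} where d_j = dim ker(N^j) (with d_0 = 0). Computing the differences gives [3, 1, 1].
The number of blocks of size exactly k is (#blocks of size ≥ k) − (#blocks of size ≥ k + 1), so the partition is: 2 block(s) of size 1, 1 block(s) of size 3.
In nonincreasing order the block sizes are [3, 1, 1].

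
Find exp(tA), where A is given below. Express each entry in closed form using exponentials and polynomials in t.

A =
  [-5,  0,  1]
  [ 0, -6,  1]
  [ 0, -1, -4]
e^{tA} =
  [exp(-5*t), -t^2*exp(-5*t)/2, t^2*exp(-5*t)/2 + t*exp(-5*t)]
  [0, -t*exp(-5*t) + exp(-5*t), t*exp(-5*t)]
  [0, -t*exp(-5*t), t*exp(-5*t) + exp(-5*t)]

Strategy: write A = P · J · P⁻¹ where J is a Jordan canonical form, so e^{tA} = P · e^{tJ} · P⁻¹, and e^{tJ} can be computed block-by-block.

A has Jordan form
J =
  [-5,  1,  0]
  [ 0, -5,  1]
  [ 0,  0, -5]
(up to reordering of blocks).

Per-block formulas:
  For a 3×3 Jordan block J_3(-5): exp(t · J_3(-5)) = e^(-5t)·(I + t·N + (t^2/2)·N^2), where N is the 3×3 nilpotent shift.

After assembling e^{tJ} and conjugating by P, we get:

e^{tA} =
  [exp(-5*t), -t^2*exp(-5*t)/2, t^2*exp(-5*t)/2 + t*exp(-5*t)]
  [0, -t*exp(-5*t) + exp(-5*t), t*exp(-5*t)]
  [0, -t*exp(-5*t), t*exp(-5*t) + exp(-5*t)]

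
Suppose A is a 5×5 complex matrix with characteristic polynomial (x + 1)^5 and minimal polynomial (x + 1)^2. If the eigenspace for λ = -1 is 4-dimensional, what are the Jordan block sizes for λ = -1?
Block sizes for λ = -1: [2, 1, 1, 1]

Step 1 — from the characteristic polynomial, algebraic multiplicity of λ = -1 is 5. From dim ker(A − (-1)·I) = 4, there are exactly 4 Jordan blocks for λ = -1.
Step 2 — from the minimal polynomial, the factor (x + 1)^2 tells us the largest block for λ = -1 has size 2.
Step 3 — with total size 5, 4 blocks, and largest block 2, the block sizes (in nonincreasing order) are [2, 1, 1, 1].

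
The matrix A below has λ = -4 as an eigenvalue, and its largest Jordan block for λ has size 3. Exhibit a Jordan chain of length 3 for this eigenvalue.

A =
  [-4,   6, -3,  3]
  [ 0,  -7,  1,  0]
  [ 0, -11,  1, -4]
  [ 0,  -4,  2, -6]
A Jordan chain for λ = -4 of length 3:
v_1 = (3, -2, -6, -2)ᵀ
v_2 = (6, -3, -11, -4)ᵀ
v_3 = (0, 1, 0, 0)ᵀ

Let N = A − (-4)·I. We want v_3 with N^3 v_3 = 0 but N^2 v_3 ≠ 0; then v_{j-1} := N · v_j for j = 3, …, 2.

Pick v_3 = (0, 1, 0, 0)ᵀ.
Then v_2 = N · v_3 = (6, -3, -11, -4)ᵀ.
Then v_1 = N · v_2 = (3, -2, -6, -2)ᵀ.

Sanity check: (A − (-4)·I) v_1 = (0, 0, 0, 0)ᵀ = 0. ✓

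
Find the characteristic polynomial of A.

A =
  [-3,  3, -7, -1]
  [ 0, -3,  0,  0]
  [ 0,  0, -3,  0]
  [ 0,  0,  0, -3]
x^4 + 12*x^3 + 54*x^2 + 108*x + 81

Expanding det(x·I − A) (e.g. by cofactor expansion or by noting that A is similar to its Jordan form J, which has the same characteristic polynomial as A) gives
  χ_A(x) = x^4 + 12*x^3 + 54*x^2 + 108*x + 81
which factors as (x + 3)^4. The eigenvalues (with algebraic multiplicities) are λ = -3 with multiplicity 4.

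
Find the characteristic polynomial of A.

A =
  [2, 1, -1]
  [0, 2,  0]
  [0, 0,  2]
x^3 - 6*x^2 + 12*x - 8

Expanding det(x·I − A) (e.g. by cofactor expansion or by noting that A is similar to its Jordan form J, which has the same characteristic polynomial as A) gives
  χ_A(x) = x^3 - 6*x^2 + 12*x - 8
which factors as (x - 2)^3. The eigenvalues (with algebraic multiplicities) are λ = 2 with multiplicity 3.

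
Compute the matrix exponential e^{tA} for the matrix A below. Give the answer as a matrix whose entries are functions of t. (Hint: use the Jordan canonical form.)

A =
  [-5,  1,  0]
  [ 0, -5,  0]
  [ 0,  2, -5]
e^{tA} =
  [exp(-5*t), t*exp(-5*t), 0]
  [0, exp(-5*t), 0]
  [0, 2*t*exp(-5*t), exp(-5*t)]

Strategy: write A = P · J · P⁻¹ where J is a Jordan canonical form, so e^{tA} = P · e^{tJ} · P⁻¹, and e^{tJ} can be computed block-by-block.

A has Jordan form
J =
  [-5,  1,  0]
  [ 0, -5,  0]
  [ 0,  0, -5]
(up to reordering of blocks).

Per-block formulas:
  For a 2×2 Jordan block J_2(-5): exp(t · J_2(-5)) = e^(-5t)·(I + t·N), where N is the 2×2 nilpotent shift.
  For a 1×1 block at λ = -5: exp(t · [-5]) = [e^(-5t)].

After assembling e^{tJ} and conjugating by P, we get:

e^{tA} =
  [exp(-5*t), t*exp(-5*t), 0]
  [0, exp(-5*t), 0]
  [0, 2*t*exp(-5*t), exp(-5*t)]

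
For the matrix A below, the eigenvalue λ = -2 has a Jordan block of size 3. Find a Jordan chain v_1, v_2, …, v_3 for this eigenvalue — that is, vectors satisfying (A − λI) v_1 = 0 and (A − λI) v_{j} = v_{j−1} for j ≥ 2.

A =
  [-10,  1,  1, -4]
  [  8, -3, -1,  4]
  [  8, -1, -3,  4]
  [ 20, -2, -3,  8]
A Jordan chain for λ = -2 of length 3:
v_1 = (-2, 2, 2, 5)ᵀ
v_2 = (1, -1, -1, -2)ᵀ
v_3 = (0, 1, 0, 0)ᵀ

Let N = A − (-2)·I. We want v_3 with N^3 v_3 = 0 but N^2 v_3 ≠ 0; then v_{j-1} := N · v_j for j = 3, …, 2.

Pick v_3 = (0, 1, 0, 0)ᵀ.
Then v_2 = N · v_3 = (1, -1, -1, -2)ᵀ.
Then v_1 = N · v_2 = (-2, 2, 2, 5)ᵀ.

Sanity check: (A − (-2)·I) v_1 = (0, 0, 0, 0)ᵀ = 0. ✓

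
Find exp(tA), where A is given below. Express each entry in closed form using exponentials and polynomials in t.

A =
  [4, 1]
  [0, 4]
e^{tA} =
  [exp(4*t), t*exp(4*t)]
  [0, exp(4*t)]

Strategy: write A = P · J · P⁻¹ where J is a Jordan canonical form, so e^{tA} = P · e^{tJ} · P⁻¹, and e^{tJ} can be computed block-by-block.

A has Jordan form
J =
  [4, 1]
  [0, 4]
(up to reordering of blocks).

Per-block formulas:
  For a 2×2 Jordan block J_2(4): exp(t · J_2(4)) = e^(4t)·(I + t·N), where N is the 2×2 nilpotent shift.

After assembling e^{tJ} and conjugating by P, we get:

e^{tA} =
  [exp(4*t), t*exp(4*t)]
  [0, exp(4*t)]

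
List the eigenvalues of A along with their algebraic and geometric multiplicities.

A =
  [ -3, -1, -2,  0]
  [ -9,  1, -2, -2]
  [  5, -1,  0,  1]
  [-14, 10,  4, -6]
λ = -2: alg = 4, geom = 2

Step 1 — factor the characteristic polynomial to read off the algebraic multiplicities:
  χ_A(x) = (x + 2)^4

Step 2 — compute geometric multiplicities via the rank-nullity identity g(λ) = n − rank(A − λI):
  rank(A − (-2)·I) = 2, so dim ker(A − (-2)·I) = n − 2 = 2

Summary:
  λ = -2: algebraic multiplicity = 4, geometric multiplicity = 2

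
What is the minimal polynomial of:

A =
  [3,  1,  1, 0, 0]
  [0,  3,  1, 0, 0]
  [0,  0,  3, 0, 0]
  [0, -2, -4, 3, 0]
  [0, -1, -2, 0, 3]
x^3 - 9*x^2 + 27*x - 27

The characteristic polynomial is χ_A(x) = (x - 3)^5, so the eigenvalues are known. The minimal polynomial is
  m_A(x) = Π_λ (x − λ)^{k_λ}
where k_λ is the size of the *largest* Jordan block for λ (equivalently, the smallest k with (A − λI)^k v = 0 for every generalised eigenvector v of λ).

  λ = 3: largest Jordan block has size 3, contributing (x − 3)^3

So m_A(x) = (x - 3)^3 = x^3 - 9*x^2 + 27*x - 27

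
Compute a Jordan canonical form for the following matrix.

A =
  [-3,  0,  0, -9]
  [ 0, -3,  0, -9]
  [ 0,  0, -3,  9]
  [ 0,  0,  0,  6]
J_1(-3) ⊕ J_1(-3) ⊕ J_1(-3) ⊕ J_1(6)

The characteristic polynomial is
  det(x·I − A) = x^4 + 3*x^3 - 27*x^2 - 135*x - 162 = (x - 6)*(x + 3)^3

Eigenvalues and multiplicities (the geometric multiplicity of λ is n − rank(A − λI), which equals the number of Jordan blocks for λ):
  λ = -3: algebraic multiplicity = 3, geometric multiplicity = 3
  λ = 6: algebraic multiplicity = 1, geometric multiplicity = 1

Determining the block sizes for each eigenvalue:
  λ = -3: gm = am = 3, so every block has size 1 → block sizes [1, 1, 1]
  λ = 6: one block (gm = 1), so the single block has size am = 1 → block sizes [1]

Assembling the blocks gives a Jordan form
J =
  [-3,  0,  0, 0]
  [ 0, -3,  0, 0]
  [ 0,  0, -3, 0]
  [ 0,  0,  0, 6]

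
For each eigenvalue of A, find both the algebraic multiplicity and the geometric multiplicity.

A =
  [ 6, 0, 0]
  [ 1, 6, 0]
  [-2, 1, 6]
λ = 6: alg = 3, geom = 1

Step 1 — factor the characteristic polynomial to read off the algebraic multiplicities:
  χ_A(x) = (x - 6)^3

Step 2 — compute geometric multiplicities via the rank-nullity identity g(λ) = n − rank(A − λI):
  rank(A − (6)·I) = 2, so dim ker(A − (6)·I) = n − 2 = 1

Summary:
  λ = 6: algebraic multiplicity = 3, geometric multiplicity = 1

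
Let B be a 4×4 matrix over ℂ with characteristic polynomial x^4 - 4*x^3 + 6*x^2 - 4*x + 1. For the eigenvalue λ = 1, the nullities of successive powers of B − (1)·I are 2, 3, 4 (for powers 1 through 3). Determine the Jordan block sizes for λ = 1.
Block sizes for λ = 1: [3, 1]

From the dimensions of kernels of powers, the number of Jordan blocks of size at least j is d_j − d_{j−1} where d_j = dim ker(N^j) (with d_0 = 0). Computing the differences gives [2, 1, 1].
The number of blocks of size exactly k is (#blocks of size ≥ k) − (#blocks of size ≥ k + 1), so the partition is: 1 block(s) of size 1, 1 block(s) of size 3.
In nonincreasing order the block sizes are [3, 1].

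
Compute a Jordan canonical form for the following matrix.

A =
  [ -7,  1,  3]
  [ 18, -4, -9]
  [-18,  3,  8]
J_2(-1) ⊕ J_1(-1)

The characteristic polynomial is
  det(x·I − A) = x^3 + 3*x^2 + 3*x + 1 = (x + 1)^3

Eigenvalues and multiplicities (the geometric multiplicity of λ is n − rank(A − λI), which equals the number of Jordan blocks for λ):
  λ = -1: algebraic multiplicity = 3, geometric multiplicity = 2

Determining the block sizes for each eigenvalue:
  λ = -1: 2 blocks summing to 3 forces exactly one block of size 2 and the rest size 1 → block sizes [2, 1]

Assembling the blocks gives a Jordan form
J =
  [-1,  1,  0]
  [ 0, -1,  0]
  [ 0,  0, -1]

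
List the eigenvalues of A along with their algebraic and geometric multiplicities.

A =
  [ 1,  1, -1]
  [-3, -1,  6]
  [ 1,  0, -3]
λ = -1: alg = 3, geom = 1

Step 1 — factor the characteristic polynomial to read off the algebraic multiplicities:
  χ_A(x) = (x + 1)^3

Step 2 — compute geometric multiplicities via the rank-nullity identity g(λ) = n − rank(A − λI):
  rank(A − (-1)·I) = 2, so dim ker(A − (-1)·I) = n − 2 = 1

Summary:
  λ = -1: algebraic multiplicity = 3, geometric multiplicity = 1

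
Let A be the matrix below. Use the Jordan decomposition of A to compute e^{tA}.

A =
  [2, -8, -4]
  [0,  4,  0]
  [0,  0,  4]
e^{tA} =
  [exp(2*t), -4*exp(4*t) + 4*exp(2*t), -2*exp(4*t) + 2*exp(2*t)]
  [0, exp(4*t), 0]
  [0, 0, exp(4*t)]

Strategy: write A = P · J · P⁻¹ where J is a Jordan canonical form, so e^{tA} = P · e^{tJ} · P⁻¹, and e^{tJ} can be computed block-by-block.

A has Jordan form
J =
  [2, 0, 0]
  [0, 4, 0]
  [0, 0, 4]
(up to reordering of blocks).

Per-block formulas:
  For a 1×1 block at λ = 4: exp(t · [4]) = [e^(4t)].
  For a 1×1 block at λ = 2: exp(t · [2]) = [e^(2t)].

After assembling e^{tJ} and conjugating by P, we get:

e^{tA} =
  [exp(2*t), -4*exp(4*t) + 4*exp(2*t), -2*exp(4*t) + 2*exp(2*t)]
  [0, exp(4*t), 0]
  [0, 0, exp(4*t)]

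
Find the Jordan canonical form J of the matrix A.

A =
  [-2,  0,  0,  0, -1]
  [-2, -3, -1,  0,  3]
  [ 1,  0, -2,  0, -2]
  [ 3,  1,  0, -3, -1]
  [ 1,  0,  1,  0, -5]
J_3(-3) ⊕ J_2(-3)

The characteristic polynomial is
  det(x·I − A) = x^5 + 15*x^4 + 90*x^3 + 270*x^2 + 405*x + 243 = (x + 3)^5

Eigenvalues and multiplicities (the geometric multiplicity of λ is n − rank(A − λI), which equals the number of Jordan blocks for λ):
  λ = -3: algebraic multiplicity = 5, geometric multiplicity = 2

Determining the block sizes for each eigenvalue:
  λ = -3: with am = 5 and gm = 2, the partition is not yet determined (e.g. several partitions of 5 into 2 parts exist). Let N = A − (-3)·I. Computing rank(N^1) = 3, rank(N^2) = 1, rank(N^3) = 0; the number of blocks of size ≥ j is rank(N^{j−1}) − rank(N^j), giving [2, 2, 1]. So we have 1 block(s) of size 3, 1 block(s) of size 2 → block sizes [3, 2]

Assembling the blocks gives a Jordan form
J =
  [-3,  1,  0,  0,  0]
  [ 0, -3,  1,  0,  0]
  [ 0,  0, -3,  0,  0]
  [ 0,  0,  0, -3,  1]
  [ 0,  0,  0,  0, -3]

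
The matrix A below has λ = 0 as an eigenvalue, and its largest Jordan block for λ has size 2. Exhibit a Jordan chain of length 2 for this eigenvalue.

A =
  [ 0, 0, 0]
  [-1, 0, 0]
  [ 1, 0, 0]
A Jordan chain for λ = 0 of length 2:
v_1 = (0, -1, 1)ᵀ
v_2 = (1, 0, 0)ᵀ

Let N = A − (0)·I. We want v_2 with N^2 v_2 = 0 but N^1 v_2 ≠ 0; then v_{j-1} := N · v_j for j = 2, …, 2.

Pick v_2 = (1, 0, 0)ᵀ.
Then v_1 = N · v_2 = (0, -1, 1)ᵀ.

Sanity check: (A − (0)·I) v_1 = (0, 0, 0)ᵀ = 0. ✓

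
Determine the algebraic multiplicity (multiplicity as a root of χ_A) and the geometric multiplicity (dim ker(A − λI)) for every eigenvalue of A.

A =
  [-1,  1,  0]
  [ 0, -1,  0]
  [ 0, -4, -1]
λ = -1: alg = 3, geom = 2

Step 1 — factor the characteristic polynomial to read off the algebraic multiplicities:
  χ_A(x) = (x + 1)^3

Step 2 — compute geometric multiplicities via the rank-nullity identity g(λ) = n − rank(A − λI):
  rank(A − (-1)·I) = 1, so dim ker(A − (-1)·I) = n − 1 = 2

Summary:
  λ = -1: algebraic multiplicity = 3, geometric multiplicity = 2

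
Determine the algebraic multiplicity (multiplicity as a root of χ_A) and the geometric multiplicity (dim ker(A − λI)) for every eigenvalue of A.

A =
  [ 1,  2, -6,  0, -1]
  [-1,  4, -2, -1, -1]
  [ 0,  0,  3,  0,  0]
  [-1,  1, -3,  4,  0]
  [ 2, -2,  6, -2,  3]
λ = 3: alg = 5, geom = 2

Step 1 — factor the characteristic polynomial to read off the algebraic multiplicities:
  χ_A(x) = (x - 3)^5

Step 2 — compute geometric multiplicities via the rank-nullity identity g(λ) = n − rank(A − λI):
  rank(A − (3)·I) = 3, so dim ker(A − (3)·I) = n − 3 = 2

Summary:
  λ = 3: algebraic multiplicity = 5, geometric multiplicity = 2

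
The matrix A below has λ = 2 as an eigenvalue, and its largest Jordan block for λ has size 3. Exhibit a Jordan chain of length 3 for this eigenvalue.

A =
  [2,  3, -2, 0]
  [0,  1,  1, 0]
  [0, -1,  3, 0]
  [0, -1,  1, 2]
A Jordan chain for λ = 2 of length 3:
v_1 = (-1, 0, 0, 0)ᵀ
v_2 = (3, -1, -1, -1)ᵀ
v_3 = (0, 1, 0, 0)ᵀ

Let N = A − (2)·I. We want v_3 with N^3 v_3 = 0 but N^2 v_3 ≠ 0; then v_{j-1} := N · v_j for j = 3, …, 2.

Pick v_3 = (0, 1, 0, 0)ᵀ.
Then v_2 = N · v_3 = (3, -1, -1, -1)ᵀ.
Then v_1 = N · v_2 = (-1, 0, 0, 0)ᵀ.

Sanity check: (A − (2)·I) v_1 = (0, 0, 0, 0)ᵀ = 0. ✓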